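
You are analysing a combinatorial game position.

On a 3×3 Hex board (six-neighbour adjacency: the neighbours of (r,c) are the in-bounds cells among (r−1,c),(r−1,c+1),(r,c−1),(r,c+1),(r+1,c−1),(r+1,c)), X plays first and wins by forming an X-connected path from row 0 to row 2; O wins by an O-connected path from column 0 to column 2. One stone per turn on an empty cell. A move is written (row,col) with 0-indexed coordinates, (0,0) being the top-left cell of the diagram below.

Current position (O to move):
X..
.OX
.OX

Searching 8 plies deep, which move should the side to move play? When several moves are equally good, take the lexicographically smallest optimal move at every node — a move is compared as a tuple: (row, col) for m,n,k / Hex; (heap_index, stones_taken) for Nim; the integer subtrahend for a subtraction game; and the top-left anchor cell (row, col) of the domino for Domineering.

O's best at [X../.OX/.OX]: (0,2)

p1 O@[X../.OX/.OX]: (0,1)[XO./.OX/.OX]-1 (0,2)[X.O/.OX/.OX]+1* (1,0)[X../OOX/.OX]-1 (2,0)[X../.OX/OOX]-1
p2 X@[X.O/.OX/.OX]: (0,1)[XXO/.OX/.OX]-1* (1,0)[X.O/XOX/.OX]-1 (2,0)[X.O/.OX/XOX]-1
p3 O@[XXO/.OX/.OX]: (1,0)[XXO/OOX/.OX]+1* (2,0)[XXO/.OX/OOX]+1
p4 X@[XXO/OOX/.OX] terminal -1; root [X../.OX/.OX] d8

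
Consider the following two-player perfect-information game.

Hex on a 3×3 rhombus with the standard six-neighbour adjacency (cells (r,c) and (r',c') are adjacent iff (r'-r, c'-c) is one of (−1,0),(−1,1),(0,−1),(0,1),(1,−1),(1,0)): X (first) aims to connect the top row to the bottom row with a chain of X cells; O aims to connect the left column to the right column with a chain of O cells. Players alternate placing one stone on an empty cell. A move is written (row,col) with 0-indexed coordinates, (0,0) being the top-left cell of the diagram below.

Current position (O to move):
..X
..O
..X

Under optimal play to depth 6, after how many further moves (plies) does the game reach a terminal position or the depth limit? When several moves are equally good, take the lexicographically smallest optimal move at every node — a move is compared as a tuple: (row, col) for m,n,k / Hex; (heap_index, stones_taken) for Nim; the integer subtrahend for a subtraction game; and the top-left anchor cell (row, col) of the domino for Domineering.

PV length from [..X/..O/..X]: 5 plies

ply 1, O at ..X/..O/..X | (0,0)=-1→O.X/..O/..X; (0,1)=-1→.OX/..O/..X; (1,0)=-1→..X/O.O/..X; (1,1)=+1→..X/.OO/..X*; (2,0)=+1→..X/..O/O.X; (2,1)=-1→..X/..O/.OX
ply 2, X at ..X/.OO/..X | (0,0)=-1→X.X/.OO/..X*; (0,1)=-1→.XX/.OO/..X; (1,0)=-1→..X/XOO/..X; (2,0)=-1→..X/.OO/X.X; (2,1)=-1→..X/.OO/.XX
ply 3, O at X.X/.OO/..X | (0,1)=+1→XOX/.OO/..X*; (1,0)=+1→X.X/OOO/..X; (2,0)=+1→X.X/.OO/O.X; (2,1)=+1→X.X/.OO/.OX
ply 4, X at XOX/.OO/..X | (1,0)=-1→XOX/XOO/..X*; (2,0)=-1→XOX/.OO/X.X; (2,1)=-1→XOX/.OO/.XX
ply 5, O at XOX/XOO/..X | (2,0)=+1→XOX/XOO/O.X*; (2,1)=-1→XOX/XOO/.OX
ply 6: XOX/XOO/O.X is terminal -1 (X); from ..X/..O/..X depth 6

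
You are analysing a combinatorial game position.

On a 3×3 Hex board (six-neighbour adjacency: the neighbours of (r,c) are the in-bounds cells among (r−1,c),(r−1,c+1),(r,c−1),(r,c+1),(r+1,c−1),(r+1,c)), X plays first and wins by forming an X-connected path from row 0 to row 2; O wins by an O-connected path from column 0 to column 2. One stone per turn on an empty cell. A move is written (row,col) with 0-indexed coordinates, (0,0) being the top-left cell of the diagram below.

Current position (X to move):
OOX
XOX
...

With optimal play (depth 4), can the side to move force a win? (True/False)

ply 1, X at OOX/XOX/... | (2,0)=+1→OOX/XOX/X..*; (2,1)=+1→OOX/XOX/.X.; (2,2)=+1→OOX/XOX/..X
ply 2, O at OOX/XOX/X.. | (2,1)=-1→OOX/XOX/XO.*; (2,2)=-1→OOX/XOX/X.O
ply 3, X at OOX/XOX/XO. | (2,2)=+1→OOX/XOX/XOX*
ply 4: OOX/XOX/XOX is terminal -1 (O); from OOX/XOX/... depth 4

X winning at [OOX/XOX/...]: True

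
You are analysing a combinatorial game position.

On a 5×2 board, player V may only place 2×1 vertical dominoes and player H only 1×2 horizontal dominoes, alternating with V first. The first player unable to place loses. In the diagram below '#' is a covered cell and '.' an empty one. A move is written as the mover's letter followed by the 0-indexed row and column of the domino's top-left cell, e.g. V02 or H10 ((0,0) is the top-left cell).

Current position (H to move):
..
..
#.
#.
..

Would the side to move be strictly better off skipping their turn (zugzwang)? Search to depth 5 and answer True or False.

zugzwang(../../#./#./.., H) = False

ply 1, H at ../../#./#./.. | H00=+1→##/../#./#./..*; H10=+1→../##/#./#./..; H40=-1→../../#./#./##
ply 2, V at ##/../#./#./.. | V11=-1→##/.#/##/#./..*; V21=-1→##/../##/##/..; V31=-1→##/../#./##/.#
ply 3, H at ##/.#/##/#./.. | H40=+1→##/.#/##/#./##*
ply 4: ##/.#/##/#./## is terminal -1 (V); from ../../#./#./.. depth 5
if H skipped the turn, V would face:
~ ply 1, V at ../../#./#./.. | V00=+1→#./#./#./#./..*; V01=+1→.#/.#/#./#./..; V11=+1→../.#/##/#./..; V21=-1→../../##/##/..; V31=-1→../../#./##/.#
~ ply 2, H at #./#./#./#./.. | H40=-1→#./#./#./#./##*
~ ply 3, V at #./#./#./#./## | V01=+1→##/##/#./#./##*; V11=+1→#./##/##/#./##; V21=+1→#./#./##/##/##
~ ply 4: ##/##/#./#./## is terminal -1 (H); from ../../#./#./.. depth 5
compare (H): move=+1 vs pass=-1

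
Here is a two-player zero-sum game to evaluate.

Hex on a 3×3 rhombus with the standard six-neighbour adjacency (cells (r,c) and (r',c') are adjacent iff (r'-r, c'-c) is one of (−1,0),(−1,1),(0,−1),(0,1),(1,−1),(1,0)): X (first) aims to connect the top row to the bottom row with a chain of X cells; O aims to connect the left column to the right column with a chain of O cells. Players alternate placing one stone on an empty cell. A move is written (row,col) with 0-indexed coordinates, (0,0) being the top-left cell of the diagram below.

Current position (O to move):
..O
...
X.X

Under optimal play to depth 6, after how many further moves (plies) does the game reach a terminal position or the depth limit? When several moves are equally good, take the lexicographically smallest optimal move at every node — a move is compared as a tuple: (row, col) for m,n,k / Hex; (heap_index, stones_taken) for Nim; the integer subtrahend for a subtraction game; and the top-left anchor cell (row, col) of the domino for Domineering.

[..O/.../X.X] O move#1: (0,0):-1/O.O/.../X.X, (0,1):+1/.OO/.../X.X*, (1,0):+1/..O/O../X.X, (1,1):-1/..O/.O./X.X, (1,2):-1/..O/..O/X.X, (2,1):-1/..O/.../XOX
[.OO/.../X.X] X move#2: (0,0):-1/XOO/.../X.X*, (1,0):-1/.OO/X../X.X, (1,1):-1/.OO/.X./X.X, (1,2):-1/.OO/..X/X.X, (2,1):-1/.OO/.../XXX
[XOO/.../X.X] O move#3: (1,0):+1/XOO/O../X.X*, (1,1):-1/XOO/.O./X.X, (1,2):-1/XOO/..O/X.X, (2,1):-1/XOO/.../XOX
[XOO/O../X.X] end (terminal -1, X#4); searched ..O/.../X.X to 6

PV length from [..O/.../X.X]: 3 plies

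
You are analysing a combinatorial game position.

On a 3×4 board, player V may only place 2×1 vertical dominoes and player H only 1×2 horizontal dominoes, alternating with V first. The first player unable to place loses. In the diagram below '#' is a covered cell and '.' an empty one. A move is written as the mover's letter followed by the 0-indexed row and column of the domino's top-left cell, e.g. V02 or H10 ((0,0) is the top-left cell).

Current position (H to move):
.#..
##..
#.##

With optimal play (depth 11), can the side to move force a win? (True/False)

H winning at [.#../##../#.##]: True

[.#../##../#.##] H move#1: H02:+1/.###/##../#.##*, H12:+1/.#../####/#.##
[.###/##../#.##] end (terminal -1, V#2); searched .#../##../#.## to 11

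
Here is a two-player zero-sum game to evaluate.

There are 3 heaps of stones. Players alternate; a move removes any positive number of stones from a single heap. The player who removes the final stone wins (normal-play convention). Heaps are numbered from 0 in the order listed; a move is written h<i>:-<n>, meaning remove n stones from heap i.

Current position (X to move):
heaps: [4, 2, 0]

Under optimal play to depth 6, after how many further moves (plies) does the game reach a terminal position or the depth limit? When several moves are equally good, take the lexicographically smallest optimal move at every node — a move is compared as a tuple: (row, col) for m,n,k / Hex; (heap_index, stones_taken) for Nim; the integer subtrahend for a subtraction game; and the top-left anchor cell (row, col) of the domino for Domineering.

PV length from [(4,2,0)]: 5 plies

ply 1, X at (4,2,0) | h0:-1=-1→(3,2,0); h0:-2=+1→(2,2,0)*; h0:-3=-1→(1,2,0); h0:-4=-1→(0,2,0); h1:-1=-1→(4,1,0); h1:-2=-1→(4,0,0)
ply 2, O at (2,2,0) | h0:-1=-1→(1,2,0)*; h0:-2=-1→(0,2,0); h1:-1=-1→(2,1,0); h1:-2=-1→(2,0,0)
ply 3, X at (1,2,0) | h0:-1=-1→(0,2,0); h1:-1=+1→(1,1,0)*; h1:-2=-1→(1,0,0)
ply 4, O at (1,1,0) | h0:-1=-1→(0,1,0)*; h1:-1=-1→(1,0,0)
ply 5, X at (0,1,0) | h1:-1=+1→(0,0,0)*
ply 6: (0,0,0) is terminal -1 (O); from (4,2,0) depth 6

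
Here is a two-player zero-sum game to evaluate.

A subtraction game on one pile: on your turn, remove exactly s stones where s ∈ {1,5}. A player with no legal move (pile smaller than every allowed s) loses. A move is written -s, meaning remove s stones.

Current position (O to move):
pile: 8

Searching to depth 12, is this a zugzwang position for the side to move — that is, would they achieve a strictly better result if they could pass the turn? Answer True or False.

ply 1, O at 8 | -1=-1→7*; -5=-1→3
ply 2, X at 7 | -1=+1→6*; -5=+1→2
ply 3, O at 6 | -1=-1→5*; -5=-1→1
ply 4, X at 5 | -1=+1→4*; -5=+1→0
ply 5, O at 4 | -1=-1→3*
ply 6, X at 3 | -1=+1→2*
ply 7, O at 2 | -1=-1→1*
ply 8, X at 1 | -1=+1→0*
ply 9: 0 is terminal -1 (O); from 8 depth 12
pass branch (X moves first from the same position):
  | ply 1, X at 8 | -1=-1→7*; -5=-1→3
  | ply 2, O at 7 | -1=+1→6*; -5=+1→2
  | ply 3, X at 6 | -1=-1→5*; -5=-1→1
  | ply 4, O at 5 | -1=+1→4*; -5=+1→0
  | ply 5, X at 4 | -1=-1→3*
  | ply 6, O at 3 | -1=+1→2*
  | ply 7, X at 2 | -1=-1→1*
  | ply 8, O at 1 | -1=+1→0*
  | ply 9: 0 is terminal -1 (X); from 8 depth 12
O moving scores -1; O passing scores +1

zugzwang(8, O) = True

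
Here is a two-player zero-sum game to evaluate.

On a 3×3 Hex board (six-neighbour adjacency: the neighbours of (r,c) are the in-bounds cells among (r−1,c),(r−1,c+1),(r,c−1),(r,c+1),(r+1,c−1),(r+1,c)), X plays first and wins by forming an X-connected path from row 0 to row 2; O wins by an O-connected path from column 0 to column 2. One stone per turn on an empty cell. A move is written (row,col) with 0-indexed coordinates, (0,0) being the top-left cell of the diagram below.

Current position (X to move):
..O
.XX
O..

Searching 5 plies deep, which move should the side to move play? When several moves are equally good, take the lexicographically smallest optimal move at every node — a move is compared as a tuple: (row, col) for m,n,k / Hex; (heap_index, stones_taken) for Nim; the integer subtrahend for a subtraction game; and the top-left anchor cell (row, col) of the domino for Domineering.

p1 X@[..O/.XX/O..]: (0,0)[X.O/.XX/O..]+1* (0,1)[.XO/.XX/O..]+1 (1,0)[..O/XXX/O..]+1 (2,1)[..O/.XX/OX.]-1 (2,2)[..O/.XX/O.X]-1
p2 O@[X.O/.XX/O..]: (0,1)[XOO/.XX/O..]-1* (1,0)[X.O/OXX/O..]-1 (2,1)[X.O/.XX/OO.]-1 (2,2)[X.O/.XX/O.O]-1
p3 X@[XOO/.XX/O..]: (1,0)[XOO/XXX/O..]+1* (2,1)[XOO/.XX/OX.]-1 (2,2)[XOO/.XX/O.X]-1
p4 O@[XOO/XXX/O..]: (2,1)[XOO/XXX/OO.]-1* (2,2)[XOO/XXX/O.O]-1
p5 X@[XOO/XXX/OO.]: (2,2)[XOO/XXX/OOX]+1*
p6 O@[XOO/XXX/OOX] terminal -1; root [..O/.XX/O..] d5

X's best at [..O/.XX/O..]: (0,0)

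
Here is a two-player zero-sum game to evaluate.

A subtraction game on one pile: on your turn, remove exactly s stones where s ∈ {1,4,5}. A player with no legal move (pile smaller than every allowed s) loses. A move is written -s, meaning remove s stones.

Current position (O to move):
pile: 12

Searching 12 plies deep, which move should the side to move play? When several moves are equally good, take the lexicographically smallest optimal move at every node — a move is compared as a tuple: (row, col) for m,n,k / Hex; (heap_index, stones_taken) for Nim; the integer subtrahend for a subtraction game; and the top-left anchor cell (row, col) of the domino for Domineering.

ply 1, O at 12 | -1=-1→11; -4=+1→8*; -5=-1→7
ply 2, X at 8 | -1=-1→7*; -4=-1→4; -5=-1→3
ply 3, O at 7 | -1=-1→6; -4=-1→3; -5=+1→2*
ply 4, X at 2 | -1=-1→1*
ply 5, O at 1 | -1=+1→0*
ply 6: 0 is terminal -1 (X); from 12 depth 12

O's best at [12]: -4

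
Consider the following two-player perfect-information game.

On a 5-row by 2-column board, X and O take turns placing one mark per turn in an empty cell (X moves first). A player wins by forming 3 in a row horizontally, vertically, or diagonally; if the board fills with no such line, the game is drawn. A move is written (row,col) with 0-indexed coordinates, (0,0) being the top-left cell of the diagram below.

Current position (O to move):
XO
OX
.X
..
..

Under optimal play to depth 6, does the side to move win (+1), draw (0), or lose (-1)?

p1 O@[XO/OX/.X/../..]: (2,0)[XO/OX/OX/../..]-1 (3,0)[XO/OX/.X/O./..]-1 (3,1)[XO/OX/.X/.O/..]+0* (4,0)[XO/OX/.X/../O.]-1 (4,1)[XO/OX/.X/../.O]-1
p2 X@[XO/OX/.X/.O/..]: (2,0)[XO/OX/XX/.O/..]+0* (3,0)[XO/OX/.X/XO/..]+0 (4,0)[XO/OX/.X/.O/X.]+0 (4,1)[XO/OX/.X/.O/.X]+0
p3 O@[XO/OX/XX/.O/..]: (3,0)[XO/OX/XX/OO/..]+0* (4,0)[XO/OX/XX/.O/O.]+0 (4,1)[XO/OX/XX/.O/.O]+0
p4 X@[XO/OX/XX/OO/..]: (4,0)[XO/OX/XX/OO/X.]+0* (4,1)[XO/OX/XX/OO/.X]+0
p5 O@[XO/OX/XX/OO/X.]: (4,1)[XO/OX/XX/OO/XO]+0*
p6 X@[XO/OX/XX/OO/XO] terminal +0; root [XO/OX/.X/../..] d6

value(XO/OX/.X/../.., O) = 0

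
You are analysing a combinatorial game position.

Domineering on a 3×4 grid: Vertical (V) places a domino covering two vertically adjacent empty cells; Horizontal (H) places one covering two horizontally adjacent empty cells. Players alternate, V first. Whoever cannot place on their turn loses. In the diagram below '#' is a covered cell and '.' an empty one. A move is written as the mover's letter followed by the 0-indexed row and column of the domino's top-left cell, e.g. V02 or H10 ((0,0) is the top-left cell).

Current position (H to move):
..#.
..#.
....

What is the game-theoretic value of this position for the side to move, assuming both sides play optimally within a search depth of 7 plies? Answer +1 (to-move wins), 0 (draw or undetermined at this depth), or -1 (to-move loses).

value(..#./..#./...., H) = +1

[..#./..#./....] H move#1: H00:-1/###./..#./...., H10:+1/..#./###./....*, H20:-1/..#./..#./##.., H21:-1/..#./..#./.##., H22:-1/..#./..#./..##
[..#./###./....] V move#2: V03:-1/..##/####/....*, V13:-1/..#./####/...#
[..##/####/....] H move#3: H00:+1/####/####/....*, H20:+1/..##/####/##.., H21:+1/..##/####/.##., H22:+1/..##/####/..##
[####/####/....] end (terminal -1, V#4); searched ..#./..#./.... to 7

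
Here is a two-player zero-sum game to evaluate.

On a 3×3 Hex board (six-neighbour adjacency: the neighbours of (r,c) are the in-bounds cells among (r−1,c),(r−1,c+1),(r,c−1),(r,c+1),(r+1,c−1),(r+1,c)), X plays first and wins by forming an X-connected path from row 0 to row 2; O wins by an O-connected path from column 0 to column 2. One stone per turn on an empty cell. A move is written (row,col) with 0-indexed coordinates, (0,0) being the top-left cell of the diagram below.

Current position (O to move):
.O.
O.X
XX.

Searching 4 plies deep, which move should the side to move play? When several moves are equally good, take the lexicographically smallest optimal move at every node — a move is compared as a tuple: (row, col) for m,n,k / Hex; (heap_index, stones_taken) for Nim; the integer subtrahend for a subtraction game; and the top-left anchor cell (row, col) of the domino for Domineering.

ply 1, O at .O./O.X/XX. | (0,0)=-1→OO./O.X/XX.; (0,2)=+1→.OO/O.X/XX.*; (1,1)=-1→.O./OOX/XX.; (2,2)=-1→.O./O.X/XXO
ply 2: .OO/O.X/XX. is terminal -1 (X); from .O./O.X/XX. depth 4

O's best at [.O./O.X/XX.]: (0,2)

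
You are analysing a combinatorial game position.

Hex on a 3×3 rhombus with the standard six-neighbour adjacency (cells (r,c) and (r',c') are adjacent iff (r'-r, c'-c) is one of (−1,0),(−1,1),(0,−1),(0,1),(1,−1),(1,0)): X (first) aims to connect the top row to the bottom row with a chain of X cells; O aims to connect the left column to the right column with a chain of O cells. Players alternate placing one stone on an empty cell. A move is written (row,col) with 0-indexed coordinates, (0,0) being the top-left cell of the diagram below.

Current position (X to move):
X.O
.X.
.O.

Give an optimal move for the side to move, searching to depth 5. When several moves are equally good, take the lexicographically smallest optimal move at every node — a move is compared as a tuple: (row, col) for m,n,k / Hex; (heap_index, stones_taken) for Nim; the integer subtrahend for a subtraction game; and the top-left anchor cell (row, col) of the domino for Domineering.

X's best at [X.O/.X./.O.]: (1,2)

[X.O/.X./.O.] X move#1: (0,1):-1/XXO/.X./.O., (1,0):-1/X.O/XX./.O., (1,2):+1/X.O/.XX/.O.*, (2,0):+1/X.O/.X./XO., (2,2):+1/X.O/.X./.OX
[X.O/.XX/.O.] O move#2: (0,1):-1/XOO/.XX/.O.*, (1,0):-1/X.O/OXX/.O., (2,0):-1/X.O/.XX/OO., (2,2):-1/X.O/.XX/.OO
[XOO/.XX/.O.] X move#3: (1,0):+1/XOO/XXX/.O.*, (2,0):-1/XOO/.XX/XO., (2,2):-1/XOO/.XX/.OX
[XOO/XXX/.O.] O move#4: (2,0):-1/XOO/XXX/OO.*, (2,2):-1/XOO/XXX/.OO
[XOO/XXX/OO.] X move#5: (2,2):+1/XOO/XXX/OOX*
[XOO/XXX/OOX] end (terminal -1, O#6); searched X.O/.X./.O. to 5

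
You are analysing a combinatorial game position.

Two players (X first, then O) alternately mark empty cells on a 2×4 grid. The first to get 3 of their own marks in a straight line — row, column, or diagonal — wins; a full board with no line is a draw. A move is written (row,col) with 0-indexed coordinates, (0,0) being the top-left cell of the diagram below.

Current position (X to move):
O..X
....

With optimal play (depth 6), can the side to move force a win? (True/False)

X winning at [O..X/....]: False

p1 X@[O..X/....]: (0,1)[OX.X/....]+0* (0,2)[O.XX/....]+0 (1,0)[O..X/X...]+0 (1,1)[O..X/.X..]+0 (1,2)[O..X/..X.]+0 (1,3)[O..X/...X]+0
p2 O@[OX.X/....]: (0,2)[OXOX/....]+0* (1,0)[OX.X/O...]-1 (1,1)[OX.X/.O..]-1 (1,2)[OX.X/..O.]-1 (1,3)[OX.X/...O]-1
p3 X@[OXOX/....]: (1,0)[OXOX/X...]+0* (1,1)[OXOX/.X..]+0 (1,2)[OXOX/..X.]+0 (1,3)[OXOX/...X]+0
p4 O@[OXOX/X...]: (1,1)[OXOX/XO..]+0* (1,2)[OXOX/X.O.]+0 (1,3)[OXOX/X..O]+0
p5 X@[OXOX/XO..]: (1,2)[OXOX/XOX.]+0* (1,3)[OXOX/XO.X]+0
p6 O@[OXOX/XOX.]: (1,3)[OXOX/XOXO]+0*
p7 X@[OXOX/XOXO] terminal +0; root [O..X/....] d6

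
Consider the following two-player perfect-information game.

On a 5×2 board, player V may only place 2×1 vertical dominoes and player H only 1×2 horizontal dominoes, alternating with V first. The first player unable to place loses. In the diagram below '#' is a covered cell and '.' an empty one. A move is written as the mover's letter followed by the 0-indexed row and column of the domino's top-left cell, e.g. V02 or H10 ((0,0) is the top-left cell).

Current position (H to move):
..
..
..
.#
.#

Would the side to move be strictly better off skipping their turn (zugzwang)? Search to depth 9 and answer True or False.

zugzwang(../../../.#/.#, H) = False

ply 1, H at ../../../.#/.# | H00=-1→##/../../.#/.#; H10=+1→../##/../.#/.#*; H20=-1→../../##/.#/.#
ply 2, V at ../##/../.#/.# | V20=-1→../##/#./##/.#*; V30=-1→../##/../##/##
ply 3, H at ../##/#./##/.# | H00=+1→##/##/#./##/.#*
ply 4: ##/##/#./##/.# is terminal -1 (V); from ../../../.#/.# depth 9
pass branch (V moves first from the same position):
  | ply 1, V at ../../../.#/.# | V00=+1→#./#./../.#/.#*; V01=+1→.#/.#/../.#/.#; V10=+1→../#./#./.#/.#; V11=+1→../.#/.#/.#/.#; V20=-1→../../#./##/.#; V30=-1→../../../##/##
  | ply 2, H at #./#./../.#/.# | H20=-1→#./#./##/.#/.#*
  | ply 3, V at #./#./##/.#/.# | V01=+1→##/##/##/.#/.#*; V30=+1→#./#./##/##/##
  | ply 4: ##/##/##/.#/.# is terminal -1 (H); from ../../../.#/.# depth 9
H moving scores +1; H passing scores -1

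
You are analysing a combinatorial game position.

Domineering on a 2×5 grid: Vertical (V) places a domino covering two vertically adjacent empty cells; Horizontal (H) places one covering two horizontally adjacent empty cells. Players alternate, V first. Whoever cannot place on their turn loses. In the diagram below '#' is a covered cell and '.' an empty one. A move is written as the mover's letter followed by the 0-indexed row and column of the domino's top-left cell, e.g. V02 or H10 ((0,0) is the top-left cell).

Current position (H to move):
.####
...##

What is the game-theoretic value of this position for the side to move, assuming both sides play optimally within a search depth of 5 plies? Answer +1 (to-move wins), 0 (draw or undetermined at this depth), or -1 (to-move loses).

ply 1, H at .####/...## | H10=+1→.####/##.##*; H11=-1→.####/.####
ply 2: .####/##.## is terminal -1 (V); from .####/...## depth 5

value(.####/...##, H) = +1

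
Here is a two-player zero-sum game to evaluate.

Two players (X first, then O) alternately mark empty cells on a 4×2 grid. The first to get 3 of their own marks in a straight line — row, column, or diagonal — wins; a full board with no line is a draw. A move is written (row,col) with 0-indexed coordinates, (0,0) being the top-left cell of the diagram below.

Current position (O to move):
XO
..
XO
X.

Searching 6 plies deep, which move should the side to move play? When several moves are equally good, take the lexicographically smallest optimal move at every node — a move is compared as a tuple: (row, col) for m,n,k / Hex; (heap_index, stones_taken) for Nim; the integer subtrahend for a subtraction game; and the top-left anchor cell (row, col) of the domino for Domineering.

[XO/../XO/X.] O move#1: (1,0):+0/XO/O./XO/X., (1,1):+1/XO/.O/XO/X.*, (3,1):-1/XO/../XO/XO
[XO/.O/XO/X.] end (terminal -1, X#2); searched XO/../XO/X. to 6

O's best at [XO/../XO/X.]: (1,1)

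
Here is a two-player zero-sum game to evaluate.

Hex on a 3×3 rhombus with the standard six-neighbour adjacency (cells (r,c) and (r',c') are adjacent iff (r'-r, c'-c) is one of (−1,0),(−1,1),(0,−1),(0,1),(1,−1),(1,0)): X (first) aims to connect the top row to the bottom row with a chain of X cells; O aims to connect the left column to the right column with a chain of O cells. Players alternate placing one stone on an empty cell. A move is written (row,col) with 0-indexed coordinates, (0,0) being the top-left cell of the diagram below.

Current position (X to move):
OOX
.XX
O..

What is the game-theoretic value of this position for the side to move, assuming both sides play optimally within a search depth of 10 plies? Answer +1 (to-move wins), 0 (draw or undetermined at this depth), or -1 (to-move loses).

ply 1, X at OOX/.XX/O.. | (1,0)=+1→OOX/XXX/O..*; (2,1)=+1→OOX/.XX/OX.; (2,2)=+1→OOX/.XX/O.X
ply 2, O at OOX/XXX/O.. | (2,1)=-1→OOX/XXX/OO.*; (2,2)=-1→OOX/XXX/O.O
ply 3, X at OOX/XXX/OO. | (2,2)=+1→OOX/XXX/OOX*
ply 4: OOX/XXX/OOX is terminal -1 (O); from OOX/.XX/O.. depth 10

value(OOX/.XX/O.., X) = +1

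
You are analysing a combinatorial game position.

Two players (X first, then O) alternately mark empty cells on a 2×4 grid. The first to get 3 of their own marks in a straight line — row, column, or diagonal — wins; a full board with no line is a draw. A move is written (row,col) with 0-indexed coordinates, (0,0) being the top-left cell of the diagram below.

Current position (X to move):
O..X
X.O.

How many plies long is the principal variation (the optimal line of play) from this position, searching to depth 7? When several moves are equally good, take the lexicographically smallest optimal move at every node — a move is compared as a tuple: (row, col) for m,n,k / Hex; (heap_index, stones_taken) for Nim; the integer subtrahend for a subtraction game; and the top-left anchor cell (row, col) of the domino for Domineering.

PV length from [O..X/X.O.]: 4 plies

[O..X/X.O.] X move#1: (0,1):+0/OX.X/X.O.*, (0,2):+0/O.XX/X.O., (1,1):+0/O..X/XXO., (1,3):+0/O..X/X.OX
[OX.X/X.O.] O move#2: (0,2):+0/OXOX/X.O.*, (1,1):-1/OX.X/XOO., (1,3):-1/OX.X/X.OO
[OXOX/X.O.] X move#3: (1,1):+0/OXOX/XXO.*, (1,3):+0/OXOX/X.OX
[OXOX/XXO.] O move#4: (1,3):+0/OXOX/XXOO*
[OXOX/XXOO] end (terminal +0, X#5); searched O..X/X.O. to 7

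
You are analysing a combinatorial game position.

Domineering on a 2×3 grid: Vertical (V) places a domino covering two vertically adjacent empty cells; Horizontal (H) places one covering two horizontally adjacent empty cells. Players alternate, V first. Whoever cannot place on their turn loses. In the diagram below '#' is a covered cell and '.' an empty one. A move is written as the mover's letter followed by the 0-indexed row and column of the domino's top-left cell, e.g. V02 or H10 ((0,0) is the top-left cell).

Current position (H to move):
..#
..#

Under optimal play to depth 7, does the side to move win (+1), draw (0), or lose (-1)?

value(..#/..#, H) = +1

p1 H@[..#/..#]: H00[###/..#]+1* H10[..#/###]+1
p2 V@[###/..#] terminal -1; root [..#/..#] d7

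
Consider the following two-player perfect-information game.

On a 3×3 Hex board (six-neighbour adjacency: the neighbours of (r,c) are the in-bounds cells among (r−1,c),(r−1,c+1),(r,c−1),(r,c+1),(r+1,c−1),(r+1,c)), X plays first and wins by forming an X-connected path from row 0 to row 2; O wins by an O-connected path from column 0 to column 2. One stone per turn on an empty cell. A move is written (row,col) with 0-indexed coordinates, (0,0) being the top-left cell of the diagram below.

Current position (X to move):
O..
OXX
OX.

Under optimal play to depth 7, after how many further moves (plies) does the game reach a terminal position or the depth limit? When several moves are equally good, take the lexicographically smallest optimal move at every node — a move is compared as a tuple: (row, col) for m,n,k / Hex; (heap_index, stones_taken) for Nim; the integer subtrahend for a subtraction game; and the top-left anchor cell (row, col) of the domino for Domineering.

p1 X@[O../OXX/OX.]: (0,1)[OX./OXX/OX.]+1* (0,2)[O.X/OXX/OX.]+1 (2,2)[O../OXX/OXX]+1
p2 O@[OX./OXX/OX.] terminal -1; root [O../OXX/OX.] d7

PV length from [O../OXX/OX.]: 1 ply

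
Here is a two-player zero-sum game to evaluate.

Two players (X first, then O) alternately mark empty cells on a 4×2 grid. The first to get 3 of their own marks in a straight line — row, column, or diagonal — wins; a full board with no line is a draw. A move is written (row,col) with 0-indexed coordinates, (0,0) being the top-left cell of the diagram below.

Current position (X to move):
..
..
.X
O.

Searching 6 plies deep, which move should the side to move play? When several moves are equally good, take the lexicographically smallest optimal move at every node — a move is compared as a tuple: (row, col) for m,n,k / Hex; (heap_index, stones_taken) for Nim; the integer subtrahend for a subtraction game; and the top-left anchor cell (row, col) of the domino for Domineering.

p1 X@[../../.X/O.]: (0,0)[X./../.X/O.]+0 (0,1)[.X/../.X/O.]+0 (1,0)[../X./.X/O.]+0 (1,1)[../.X/.X/O.]+1* (2,0)[../../XX/O.]+0 (3,1)[../../.X/OX]+0
p2 O@[../.X/.X/O.]: (0,0)[O./.X/.X/O.]-1* (0,1)[.O/.X/.X/O.]-1 (1,0)[../OX/.X/O.]-1 (2,0)[../.X/OX/O.]-1 (3,1)[../.X/.X/OO]-1
p3 X@[O./.X/.X/O.]: (0,1)[OX/.X/.X/O.]+1* (1,0)[O./XX/.X/O.]+1 (2,0)[O./.X/XX/O.]+1 (3,1)[O./.X/.X/OX]+1
p4 O@[OX/.X/.X/O.] terminal -1; root [../../.X/O.] d6

X's best at [../../.X/O.]: (1,1)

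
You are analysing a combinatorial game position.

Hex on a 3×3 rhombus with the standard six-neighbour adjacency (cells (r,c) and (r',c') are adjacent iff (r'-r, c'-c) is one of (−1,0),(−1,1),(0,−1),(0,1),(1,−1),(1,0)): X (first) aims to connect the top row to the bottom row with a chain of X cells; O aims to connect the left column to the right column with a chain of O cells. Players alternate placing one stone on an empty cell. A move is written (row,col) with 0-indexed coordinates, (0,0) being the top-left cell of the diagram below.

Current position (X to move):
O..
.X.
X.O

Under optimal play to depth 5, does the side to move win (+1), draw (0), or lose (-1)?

value(O../.X./X.O, X) = +1

[O../.X./X.O] X move#1: (0,1):+1/OX./.X./X.O*, (0,2):+1/O.X/.X./X.O, (1,0):+1/O../XX./X.O, (1,2):+1/O../.XX/X.O, (2,1):+1/O../.X./XXO
[OX./.X./X.O] end (terminal -1, O#2); searched O../.X./X.O to 5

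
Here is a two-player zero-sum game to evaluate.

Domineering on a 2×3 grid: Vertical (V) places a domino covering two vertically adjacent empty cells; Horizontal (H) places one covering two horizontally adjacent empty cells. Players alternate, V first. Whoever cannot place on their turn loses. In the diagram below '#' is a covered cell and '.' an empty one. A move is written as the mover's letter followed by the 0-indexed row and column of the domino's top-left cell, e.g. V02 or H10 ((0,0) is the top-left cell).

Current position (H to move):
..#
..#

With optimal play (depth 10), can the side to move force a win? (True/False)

H winning at [..#/..#]: True

p1 H@[..#/..#]: H00[###/..#]+1* H10[..#/###]+1
p2 V@[###/..#] terminal -1; root [..#/..#] d10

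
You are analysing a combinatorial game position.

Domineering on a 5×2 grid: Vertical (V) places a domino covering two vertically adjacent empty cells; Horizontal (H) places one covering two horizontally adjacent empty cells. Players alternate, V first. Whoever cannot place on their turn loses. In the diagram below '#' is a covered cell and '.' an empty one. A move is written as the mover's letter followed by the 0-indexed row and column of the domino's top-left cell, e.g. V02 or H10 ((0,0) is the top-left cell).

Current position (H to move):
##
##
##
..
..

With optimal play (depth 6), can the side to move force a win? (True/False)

ply 1, H at ##/##/##/../.. | H30=+1→##/##/##/##/..*; H40=+1→##/##/##/../##
ply 2: ##/##/##/##/.. is terminal -1 (V); from ##/##/##/../.. depth 6

H winning at [##/##/##/../..]: True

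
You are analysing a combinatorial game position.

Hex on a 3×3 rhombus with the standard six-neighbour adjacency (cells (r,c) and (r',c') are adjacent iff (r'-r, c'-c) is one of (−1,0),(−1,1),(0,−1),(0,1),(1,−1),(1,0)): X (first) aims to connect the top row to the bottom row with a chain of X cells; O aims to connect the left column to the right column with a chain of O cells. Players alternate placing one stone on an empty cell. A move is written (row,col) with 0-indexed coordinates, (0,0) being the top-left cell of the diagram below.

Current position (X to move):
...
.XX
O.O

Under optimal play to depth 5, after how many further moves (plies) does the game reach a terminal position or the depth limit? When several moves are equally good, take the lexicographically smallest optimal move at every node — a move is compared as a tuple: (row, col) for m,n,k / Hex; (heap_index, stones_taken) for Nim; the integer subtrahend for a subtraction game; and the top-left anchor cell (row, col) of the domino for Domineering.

[.../.XX/O.O] X move#1: (0,0):-1/X../.XX/O.O, (0,1):-1/.X./.XX/O.O, (0,2):-1/..X/.XX/O.O, (1,0):-1/.../XXX/O.O, (2,1):+1/.../.XX/OXO*
[.../.XX/OXO] O move#2: (0,0):-1/O../.XX/OXO*, (0,1):-1/.O./.XX/OXO, (0,2):-1/..O/.XX/OXO, (1,0):-1/.../OXX/OXO
[O../.XX/OXO] X move#3: (0,1):+1/OX./.XX/OXO*, (0,2):+1/O.X/.XX/OXO, (1,0):+1/O../XXX/OXO
[OX./.XX/OXO] end (terminal -1, O#4); searched .../.XX/O.O to 5

PV length from [.../.XX/O.O]: 3 plies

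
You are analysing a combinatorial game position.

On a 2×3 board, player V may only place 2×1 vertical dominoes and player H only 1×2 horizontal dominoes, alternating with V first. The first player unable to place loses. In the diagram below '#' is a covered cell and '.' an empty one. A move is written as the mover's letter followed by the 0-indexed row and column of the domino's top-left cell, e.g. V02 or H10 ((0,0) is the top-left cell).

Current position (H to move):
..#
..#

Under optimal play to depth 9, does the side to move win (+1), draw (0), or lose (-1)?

value(..#/..#, H) = +1

ply 1, H at ..#/..# | H00=+1→###/..#*; H10=+1→..#/###
ply 2: ###/..# is terminal -1 (V); from ..#/..# depth 9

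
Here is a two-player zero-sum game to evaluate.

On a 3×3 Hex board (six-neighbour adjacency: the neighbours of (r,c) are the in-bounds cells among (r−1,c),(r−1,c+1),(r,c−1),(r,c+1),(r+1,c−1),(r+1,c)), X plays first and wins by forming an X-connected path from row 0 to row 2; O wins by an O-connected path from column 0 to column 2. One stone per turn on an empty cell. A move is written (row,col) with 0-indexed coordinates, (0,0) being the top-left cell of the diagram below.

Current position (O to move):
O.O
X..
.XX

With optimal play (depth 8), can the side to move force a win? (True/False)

O winning at [O.O/X../.XX]: True

p1 O@[O.O/X../.XX]: (0,1)[OOO/X../.XX]+1* (1,1)[O.O/XO./.XX]+1 (1,2)[O.O/X.O/.XX]-1 (2,0)[O.O/X../OXX]+1
p2 X@[OOO/X../.XX] terminal -1; root [O.O/X../.XX] d8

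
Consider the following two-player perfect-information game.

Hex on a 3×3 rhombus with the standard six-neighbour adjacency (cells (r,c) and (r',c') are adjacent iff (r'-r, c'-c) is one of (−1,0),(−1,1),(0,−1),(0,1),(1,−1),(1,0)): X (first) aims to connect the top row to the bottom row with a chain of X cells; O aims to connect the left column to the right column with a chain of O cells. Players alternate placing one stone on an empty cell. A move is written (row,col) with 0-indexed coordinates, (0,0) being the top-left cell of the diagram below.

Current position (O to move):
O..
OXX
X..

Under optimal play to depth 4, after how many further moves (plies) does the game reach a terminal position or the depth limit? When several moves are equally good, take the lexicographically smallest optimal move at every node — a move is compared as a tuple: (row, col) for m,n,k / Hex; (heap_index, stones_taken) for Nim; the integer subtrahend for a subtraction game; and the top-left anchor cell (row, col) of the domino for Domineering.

PV length from [O../OXX/X..]: 2 plies

ply 1, O at O../OXX/X.. | (0,1)=-1→OO./OXX/X..*; (0,2)=-1→O.O/OXX/X..; (2,1)=-1→O../OXX/XO.; (2,2)=-1→O../OXX/X.O
ply 2, X at OO./OXX/X.. | (0,2)=+1→OOX/OXX/X..*; (2,1)=-1→OO./OXX/XX.; (2,2)=-1→OO./OXX/X.X
ply 3: OOX/OXX/X.. is terminal -1 (O); from O../OXX/X.. depth 4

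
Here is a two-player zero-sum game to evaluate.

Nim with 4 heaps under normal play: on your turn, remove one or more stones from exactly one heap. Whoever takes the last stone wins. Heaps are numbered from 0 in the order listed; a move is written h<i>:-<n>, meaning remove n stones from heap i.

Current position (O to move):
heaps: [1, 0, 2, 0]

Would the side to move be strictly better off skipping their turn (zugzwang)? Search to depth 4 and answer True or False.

zugzwang((1,0,2,0), O) = False

p1 O@[(1,0,2,0)]: h0:-1[(0,0,2,0)]-1 h2:-1[(1,0,1,0)]+1* h2:-2[(1,0,0,0)]-1
p2 X@[(1,0,1,0)]: h0:-1[(0,0,1,0)]-1* h2:-1[(1,0,0,0)]-1
p3 O@[(0,0,1,0)]: h2:-1[(0,0,0,0)]+1*
p4 X@[(0,0,0,0)] terminal -1; root [(1,0,2,0)] d4
if O skipped the turn, X would face:
~ p1 X@[(1,0,2,0)]: h0:-1[(0,0,2,0)]-1 h2:-1[(1,0,1,0)]+1* h2:-2[(1,0,0,0)]-1
~ p2 O@[(1,0,1,0)]: h0:-1[(0,0,1,0)]-1* h2:-1[(1,0,0,0)]-1
~ p3 X@[(0,0,1,0)]: h2:-1[(0,0,0,0)]+1*
~ p4 O@[(0,0,0,0)] terminal -1; root [(1,0,2,0)] d4
compare (O): move=+1 vs pass=-1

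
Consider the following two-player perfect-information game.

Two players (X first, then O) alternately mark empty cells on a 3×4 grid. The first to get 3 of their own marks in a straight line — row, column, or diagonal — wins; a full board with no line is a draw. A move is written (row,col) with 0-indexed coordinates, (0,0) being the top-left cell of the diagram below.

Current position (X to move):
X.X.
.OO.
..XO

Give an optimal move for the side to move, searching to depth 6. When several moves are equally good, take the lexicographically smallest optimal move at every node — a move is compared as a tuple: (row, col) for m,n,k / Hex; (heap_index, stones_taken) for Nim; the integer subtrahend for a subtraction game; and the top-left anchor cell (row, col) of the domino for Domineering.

ply 1, X at X.X./.OO./..XO | (0,1)=+1→XXX./.OO./..XO*; (0,3)=-1→X.XX/.OO./..XO; (1,0)=-1→X.X./XOO./..XO; (1,3)=-1→X.X./.OOX/..XO; (2,0)=-1→X.X./.OO./X.XO; (2,1)=-1→X.X./.OO./.XXO
ply 2: XXX./.OO./..XO is terminal -1 (O); from X.X./.OO./..XO depth 6

X's best at [X.X./.OO./..XO]: (0,1)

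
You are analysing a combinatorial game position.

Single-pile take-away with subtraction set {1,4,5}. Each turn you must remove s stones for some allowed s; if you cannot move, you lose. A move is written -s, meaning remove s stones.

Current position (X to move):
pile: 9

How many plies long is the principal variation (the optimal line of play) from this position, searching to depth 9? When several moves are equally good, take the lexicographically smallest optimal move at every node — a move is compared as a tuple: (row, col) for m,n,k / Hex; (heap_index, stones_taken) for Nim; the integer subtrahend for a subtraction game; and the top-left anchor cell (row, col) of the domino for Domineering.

p1 X@[9]: -1[8]+1* -4[5]-1 -5[4]-1
p2 O@[8]: -1[7]-1* -4[4]-1 -5[3]-1
p3 X@[7]: -1[6]-1 -4[3]-1 -5[2]+1*
p4 O@[2]: -1[1]-1*
p5 X@[1]: -1[0]+1*
p6 O@[0] terminal -1; root [9] d9

PV length from [9]: 5 plies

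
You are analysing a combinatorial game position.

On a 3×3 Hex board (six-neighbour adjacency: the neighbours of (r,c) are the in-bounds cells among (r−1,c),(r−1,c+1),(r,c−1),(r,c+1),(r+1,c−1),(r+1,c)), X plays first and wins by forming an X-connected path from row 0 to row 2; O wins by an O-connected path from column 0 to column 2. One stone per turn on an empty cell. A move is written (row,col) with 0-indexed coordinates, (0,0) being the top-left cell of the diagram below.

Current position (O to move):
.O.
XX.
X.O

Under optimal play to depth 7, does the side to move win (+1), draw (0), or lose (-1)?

p1 O@[.O./XX./X.O]: (0,0)[OO./XX./X.O]-1* (0,2)[.OO/XX./X.O]-1 (1,2)[.O./XXO/X.O]-1 (2,1)[.O./XX./XOO]-1
p2 X@[OO./XX./X.O]: (0,2)[OOX/XX./X.O]+1* (1,2)[OO./XXX/X.O]-1 (2,1)[OO./XX./XXO]-1
p3 O@[OOX/XX./X.O] terminal -1; root [.O./XX./X.O] d7

value(.O./XX./X.O, O) = -1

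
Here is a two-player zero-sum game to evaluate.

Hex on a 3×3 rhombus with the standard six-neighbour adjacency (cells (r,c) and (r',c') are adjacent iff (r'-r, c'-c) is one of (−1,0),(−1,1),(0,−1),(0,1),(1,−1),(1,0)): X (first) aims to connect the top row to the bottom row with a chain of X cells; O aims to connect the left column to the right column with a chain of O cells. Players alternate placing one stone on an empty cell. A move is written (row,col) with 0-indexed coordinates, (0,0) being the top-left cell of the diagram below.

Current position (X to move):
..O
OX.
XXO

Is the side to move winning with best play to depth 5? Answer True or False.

X winning at [..O/OX./XXO]: True

[..O/OX./XXO] X move#1: (0,0):-1/X.O/OX./XXO, (0,1):+1/.XO/OX./XXO*, (1,2):-1/..O/OXX/XXO
[.XO/OX./XXO] end (terminal -1, O#2); searched ..O/OX./XXO to 5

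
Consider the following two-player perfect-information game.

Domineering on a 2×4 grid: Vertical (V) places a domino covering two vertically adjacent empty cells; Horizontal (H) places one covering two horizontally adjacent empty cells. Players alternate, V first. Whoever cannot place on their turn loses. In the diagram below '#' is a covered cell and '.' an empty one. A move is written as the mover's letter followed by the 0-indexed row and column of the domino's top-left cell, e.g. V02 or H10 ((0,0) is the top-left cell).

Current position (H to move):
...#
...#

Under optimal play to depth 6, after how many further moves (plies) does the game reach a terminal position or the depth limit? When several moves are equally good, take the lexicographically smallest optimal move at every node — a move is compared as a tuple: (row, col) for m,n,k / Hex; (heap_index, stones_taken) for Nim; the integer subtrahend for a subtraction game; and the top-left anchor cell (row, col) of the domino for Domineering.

ply 1, H at ...#/...# | H00=+1→##.#/...#*; H01=+1→.###/...#; H10=+1→...#/##.#; H11=+1→...#/.###
ply 2, V at ##.#/...# | V02=-1→####/..##*
ply 3, H at ####/..## | H10=+1→####/####*
ply 4: ####/#### is terminal -1 (V); from ...#/...# depth 6

PV length from [...#/...#]: 3 plies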